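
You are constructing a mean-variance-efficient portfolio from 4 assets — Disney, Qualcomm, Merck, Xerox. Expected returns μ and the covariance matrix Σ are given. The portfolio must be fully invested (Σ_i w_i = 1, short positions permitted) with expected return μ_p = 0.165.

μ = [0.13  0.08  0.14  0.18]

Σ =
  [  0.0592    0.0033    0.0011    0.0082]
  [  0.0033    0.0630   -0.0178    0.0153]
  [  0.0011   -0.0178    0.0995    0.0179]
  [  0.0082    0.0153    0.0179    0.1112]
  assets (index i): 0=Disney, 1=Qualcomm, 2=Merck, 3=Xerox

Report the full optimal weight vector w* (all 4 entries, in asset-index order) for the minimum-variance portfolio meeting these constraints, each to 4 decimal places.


g=Σ⁻¹μ = [1.9488  1.3130  1.4289  1.0643]
h=Σ⁻¹𝟙 = [15.1962  17.7609  12.4433  3.4255]
a=μᵀg=0.750008  b=𝟙ᵀg=5.755023  c=𝟙ᵀh=48.825833  D=ac−b²=3.499490
λ₁=(c·0.165−b)/D = (48.825833·0.165−5.755023)/3.499490 = 0.657593
λ₂=(a−b·0.165)/D = (0.750008−5.755023·0.165)/3.499490 = -0.057028
w* = 0.657593·g + -0.057028·h:
  w_0 = 0.657593·1.9488 + -0.057028·15.1962 = 0.4149  (Disney)
  w_1 = 0.657593·1.3130 + -0.057028·17.7609 = -0.1495  (Qualcomm)
  w_2 = 0.657593·1.4289 + -0.057028·12.4433 = 0.2300  (Merck)
  w_3 = 0.657593·1.0643 + -0.057028·3.4255 = 0.5045  (Xerox)
Σw_i=1.0000  μᵀw=0.1650
σ²=wᵀΣw=λ₁·μ_p+λ₂ = 0.657593·0.165 + -0.057028 = 0.051474 ≈ 0.0515

0.4149  -0.1495  0.2300  0.5045


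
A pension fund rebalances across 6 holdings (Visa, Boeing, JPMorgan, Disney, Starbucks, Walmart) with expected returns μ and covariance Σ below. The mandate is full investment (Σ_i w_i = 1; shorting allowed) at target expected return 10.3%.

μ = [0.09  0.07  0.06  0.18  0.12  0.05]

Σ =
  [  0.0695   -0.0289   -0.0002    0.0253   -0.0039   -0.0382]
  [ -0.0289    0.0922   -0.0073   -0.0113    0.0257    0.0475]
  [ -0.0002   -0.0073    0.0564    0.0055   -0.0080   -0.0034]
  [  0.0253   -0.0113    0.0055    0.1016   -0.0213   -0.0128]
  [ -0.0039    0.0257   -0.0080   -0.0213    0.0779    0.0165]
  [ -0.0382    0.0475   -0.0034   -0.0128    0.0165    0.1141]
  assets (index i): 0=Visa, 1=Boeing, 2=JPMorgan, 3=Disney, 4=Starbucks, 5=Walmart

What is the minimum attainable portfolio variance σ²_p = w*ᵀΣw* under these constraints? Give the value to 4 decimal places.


0.0128

g=Σ⁻¹μ = [1.2972  0.6751  1.2744  1.9290  1.9206  0.5681]
h=Σ⁻¹𝟙 = [23.2683  11.4478  20.9183  8.1972  12.1635  11.5725]
a=μᵀg=0.846558  b=𝟙ᵀg=7.664329  c=𝟙ᵀh=87.567604  D=ac−b²=15.389112
λ₁=(c·0.103−b)/D = (87.567604·0.103−7.664329)/15.389112 = 0.088058
λ₂=(a−b·0.103)/D = (0.846558−7.664329·0.103)/15.389112 = 0.003712
w* = 0.088058·g + 0.003712·h:
  w_0 = 0.088058·1.2972 + 0.003712·23.2683 = 0.2006  (Visa)
  w_1 = 0.088058·0.6751 + 0.003712·11.4478 = 0.1019  (Boeing)
  w_2 = 0.088058·1.2744 + 0.003712·20.9183 = 0.1899  (JPMorgan)
  w_3 = 0.088058·1.9290 + 0.003712·8.1972 = 0.2003  (Disney)
  w_4 = 0.088058·1.9206 + 0.003712·12.1635 = 0.2143  (Starbucks)
  w_5 = 0.088058·0.5681 + 0.003712·11.5725 = 0.0930  (Walmart)
Σw_i=1.0000  μᵀw=0.1030
σ²=wᵀΣw=λ₁·μ_p+λ₂ = 0.088058·0.103 + 0.003712 = 0.012782 ≈ 0.0128


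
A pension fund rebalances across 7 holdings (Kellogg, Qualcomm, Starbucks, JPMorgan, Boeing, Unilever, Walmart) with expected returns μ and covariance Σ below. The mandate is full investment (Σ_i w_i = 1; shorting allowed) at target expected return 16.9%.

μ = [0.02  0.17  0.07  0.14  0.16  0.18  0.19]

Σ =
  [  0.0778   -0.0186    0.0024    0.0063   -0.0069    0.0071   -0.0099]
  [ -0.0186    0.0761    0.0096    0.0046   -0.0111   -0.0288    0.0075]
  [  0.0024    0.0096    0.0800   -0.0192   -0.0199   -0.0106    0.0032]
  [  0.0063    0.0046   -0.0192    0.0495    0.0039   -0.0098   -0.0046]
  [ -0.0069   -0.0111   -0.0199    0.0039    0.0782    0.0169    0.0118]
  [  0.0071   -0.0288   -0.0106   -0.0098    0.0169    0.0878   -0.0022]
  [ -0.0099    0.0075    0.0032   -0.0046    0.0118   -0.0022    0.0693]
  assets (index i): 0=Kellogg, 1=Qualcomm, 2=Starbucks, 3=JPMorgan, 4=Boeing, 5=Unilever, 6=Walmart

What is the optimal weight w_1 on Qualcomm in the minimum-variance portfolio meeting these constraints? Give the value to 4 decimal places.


g=Σ⁻¹μ = [0.7885  3.2370  2.2579  4.0798  1.8195  3.4878  2.4715]
h=Σ⁻¹𝟙 = [16.0344  21.0698  22.3388  28.9690  15.0025  20.3832  13.4243]
a=μᵀg=2.683779  b=𝟙ᵀg=18.141917  c=𝟙ᵀh=137.221980  D=ac−b²=39.144336
λ₁=(c·0.169−b)/D = (137.221980·0.169−18.141917)/39.144336 = 0.128974
λ₂=(a−b·0.169)/D = (2.683779−18.141917·0.169)/39.144336 = -0.009764
w* = 0.128974·g + -0.009764·h:
  w_0 = 0.128974·0.7885 + -0.009764·16.0344 = -0.0549  (Kellogg)
  w_1 = 0.128974·3.2370 + -0.009764·21.0698 = 0.2118  (Qualcomm)
  w_2 = 0.128974·2.2579 + -0.009764·22.3388 = 0.0731  (Starbucks)
  w_3 = 0.128974·4.0798 + -0.009764·28.9690 = 0.2433  (JPMorgan)
  w_4 = 0.128974·1.8195 + -0.009764·15.0025 = 0.0882  (Boeing)
  w_5 = 0.128974·3.4878 + -0.009764·20.3832 = 0.2508  (Unilever)
  w_6 = 0.128974·2.4715 + -0.009764·13.4243 = 0.1877  (Walmart)
Σw_i=1.0000  μᵀw=0.1690
σ²=wᵀΣw=λ₁·μ_p+λ₂ = 0.128974·0.169 + -0.009764 = 0.012033 ≈ 0.0120

0.2118


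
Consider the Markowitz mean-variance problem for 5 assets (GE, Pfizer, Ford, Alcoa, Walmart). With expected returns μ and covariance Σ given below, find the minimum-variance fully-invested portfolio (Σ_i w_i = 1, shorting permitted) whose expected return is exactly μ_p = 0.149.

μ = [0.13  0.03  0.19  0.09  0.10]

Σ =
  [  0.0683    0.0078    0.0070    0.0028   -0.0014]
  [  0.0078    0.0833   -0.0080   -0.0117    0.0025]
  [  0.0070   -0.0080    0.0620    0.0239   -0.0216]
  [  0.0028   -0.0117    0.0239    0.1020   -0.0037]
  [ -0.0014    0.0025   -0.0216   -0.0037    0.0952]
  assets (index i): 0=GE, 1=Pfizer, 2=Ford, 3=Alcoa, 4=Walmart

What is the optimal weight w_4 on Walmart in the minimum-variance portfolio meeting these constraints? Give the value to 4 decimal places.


0.2503

x=Σ⁻¹μ = [1.5114  0.5234  3.5620  0.1342  1.8723]
y=Σ⁻¹𝟙 = [11.1807  13.3373  19.0450  7.1054  14.9157]
a=μᵀx=1.088263  b=𝟙ᵀx=7.603221  c=𝟙ᵀy=65.584095  D=ac−b²=13.563790
λ₁=(c·0.149−b)/D = (65.584095·0.149−7.603221)/13.563790 = 0.159897
λ₂=(a−b·0.149)/D = (1.088263−7.603221·0.149)/13.563790 = -0.003289
w* = 0.159897·x + -0.003289·y:
  w_0 = 0.159897·1.5114 + -0.003289·11.1807 = 0.2049  (GE)
  w_1 = 0.159897·0.5234 + -0.003289·13.3373 = 0.0398  (Pfizer)
  w_2 = 0.159897·3.5620 + -0.003289·19.0450 = 0.5069  (Ford)
  w_3 = 0.159897·0.1342 + -0.003289·7.1054 = -0.0019  (Alcoa)
  w_4 = 0.159897·1.8723 + -0.003289·14.9157 = 0.2503  (Walmart)
Σw_i=1.0000  μᵀw=0.1490
σ²=wᵀΣw=λ₁·μ_p+λ₂ = 0.159897·0.149 + -0.003289 = 0.020535 ≈ 0.0205


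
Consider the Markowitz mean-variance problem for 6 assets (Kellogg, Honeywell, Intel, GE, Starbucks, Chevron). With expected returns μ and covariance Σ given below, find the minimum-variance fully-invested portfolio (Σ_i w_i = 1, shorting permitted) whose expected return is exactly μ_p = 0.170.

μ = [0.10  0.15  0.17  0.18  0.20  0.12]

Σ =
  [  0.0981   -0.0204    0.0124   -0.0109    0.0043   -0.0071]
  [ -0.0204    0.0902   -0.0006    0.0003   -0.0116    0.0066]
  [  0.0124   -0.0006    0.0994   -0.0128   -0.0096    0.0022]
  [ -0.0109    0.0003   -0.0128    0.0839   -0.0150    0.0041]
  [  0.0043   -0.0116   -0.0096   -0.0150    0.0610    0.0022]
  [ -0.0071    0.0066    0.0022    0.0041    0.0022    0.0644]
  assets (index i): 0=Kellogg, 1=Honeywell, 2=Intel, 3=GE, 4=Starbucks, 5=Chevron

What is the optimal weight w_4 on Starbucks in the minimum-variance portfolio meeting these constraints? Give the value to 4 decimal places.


p=Σ⁻¹μ = [1.5112  2.5383  2.4287  3.5074  4.8527  1.2978]
q=Σ⁻¹𝟙 = [13.9859  16.5395  13.0509  19.4993  24.9387  12.8356]
a=μᵀp=2.702349  b=𝟙ᵀp=16.136058  c=𝟙ᵀq=100.849928  D=ac−b²=12.159342
λ₁=(c·0.170−b)/D = (100.849928·0.170−16.136058)/12.159342 = 0.082935
λ₂=(a−b·0.170)/D = (2.702349−16.136058·0.170)/12.159342 = -0.003354
w* = 0.082935·p + -0.003354·q:
  w_0 = 0.082935·1.5112 + -0.003354·13.9859 = 0.0784  (Kellogg)
  w_1 = 0.082935·2.5383 + -0.003354·16.5395 = 0.1550  (Honeywell)
  w_2 = 0.082935·2.4287 + -0.003354·13.0509 = 0.1576  (Intel)
  w_3 = 0.082935·3.5074 + -0.003354·19.4993 = 0.2255  (GE)
  w_4 = 0.082935·4.8527 + -0.003354·24.9387 = 0.3188  (Starbucks)
  w_5 = 0.082935·1.2978 + -0.003354·12.8356 = 0.0646  (Chevron)
Σw_i=1.0000  μᵀw=0.1700
σ²=wᵀΣw=λ₁·μ_p+λ₂ = 0.082935·0.170 + -0.003354 = 0.010745 ≈ 0.0107

0.3188


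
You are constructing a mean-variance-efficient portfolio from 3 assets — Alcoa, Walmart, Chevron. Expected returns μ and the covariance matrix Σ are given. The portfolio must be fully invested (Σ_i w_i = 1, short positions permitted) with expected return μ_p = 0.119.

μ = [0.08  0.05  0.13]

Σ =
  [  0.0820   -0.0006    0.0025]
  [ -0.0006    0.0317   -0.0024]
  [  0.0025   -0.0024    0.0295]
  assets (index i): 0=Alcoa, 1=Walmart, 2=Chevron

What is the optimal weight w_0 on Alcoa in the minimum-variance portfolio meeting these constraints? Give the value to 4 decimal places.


0.0911

g=Σ⁻¹μ = [0.8528  1.9335  4.4918]
h=Σ⁻¹𝟙 = [11.3577  34.4666  35.7398]
a=μᵀg=0.748835  b=𝟙ᵀg=7.278124  c=𝟙ᵀh=81.564105  D=ac−b²=8.106995
λ₁=(c·0.119−b)/D = (81.564105·0.119−7.278124)/8.106995 = 0.299495
λ₂=(a−b·0.119)/D = (0.748835−7.278124·0.119)/8.106995 = -0.014464
w* = 0.299495·g + -0.014464·h:
  w_0 = 0.299495·0.8528 + -0.014464·11.3577 = 0.0911  (Alcoa)
  w_1 = 0.299495·1.9335 + -0.014464·34.4666 = 0.0805  (Walmart)
  w_2 = 0.299495·4.4918 + -0.014464·35.7398 = 0.8283  (Chevron)
Σw_i=1.0000  μᵀw=0.1190
σ²=wᵀΣw=λ₁·μ_p+λ₂ = 0.299495·0.119 + -0.014464 = 0.021176 ≈ 0.0212


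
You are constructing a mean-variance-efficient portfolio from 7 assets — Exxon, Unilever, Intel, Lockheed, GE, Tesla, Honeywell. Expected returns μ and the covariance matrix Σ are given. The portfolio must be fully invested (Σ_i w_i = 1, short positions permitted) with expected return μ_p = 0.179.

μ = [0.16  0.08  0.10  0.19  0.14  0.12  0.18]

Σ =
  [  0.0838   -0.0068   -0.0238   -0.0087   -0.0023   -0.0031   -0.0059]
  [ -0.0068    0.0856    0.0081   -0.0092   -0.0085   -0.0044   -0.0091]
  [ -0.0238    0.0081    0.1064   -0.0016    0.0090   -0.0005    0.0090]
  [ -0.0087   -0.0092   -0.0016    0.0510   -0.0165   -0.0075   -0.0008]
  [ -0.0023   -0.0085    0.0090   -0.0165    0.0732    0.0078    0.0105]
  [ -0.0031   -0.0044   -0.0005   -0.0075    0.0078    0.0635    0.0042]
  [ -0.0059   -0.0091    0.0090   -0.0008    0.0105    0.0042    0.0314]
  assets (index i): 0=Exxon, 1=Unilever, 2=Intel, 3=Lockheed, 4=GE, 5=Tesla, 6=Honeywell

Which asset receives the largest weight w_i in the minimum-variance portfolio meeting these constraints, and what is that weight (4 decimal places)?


p=Σ⁻¹μ = [3.6056  2.7930  0.9191  6.1172  2.5170  2.2854  5.9645]
q=Σ⁻¹𝟙 = [23.7699  22.8542  9.3566  37.0122  17.5614  18.6082  32.8365]
a=μᵀp=3.754732  b=𝟙ᵀp=24.201645  c=𝟙ᵀq=161.999000  D=ac−b²=22.543305
λ₁=(c·0.179−b)/D = (161.999000·0.179−24.201645)/22.543305 = 0.212754
λ₂=(a−b·0.179)/D = (3.754732−24.201645·0.179)/22.543305 = -0.025611
w* = 0.212754·p + -0.025611·q:
  w_0 = 0.212754·3.6056 + -0.025611·23.7699 = 0.1583  (Exxon)
  w_1 = 0.212754·2.7930 + -0.025611·22.8542 = 0.0089  (Unilever)
  w_2 = 0.212754·0.9191 + -0.025611·9.3566 = -0.0441  (Intel)
  w_3 = 0.212754·6.1172 + -0.025611·37.0122 = 0.3535  (Lockheed)
  w_4 = 0.212754·2.5170 + -0.025611·17.5614 = 0.0857  (GE)
  w_5 = 0.212754·2.2854 + -0.025611·18.6082 = 0.0096  (Tesla)
  w_6 = 0.212754·5.9645 + -0.025611·32.8365 = 0.4280  (Honeywell)
Σw_i=1.0000  μᵀw=0.1790
σ²=wᵀΣw=λ₁·μ_p+λ₂ = 0.212754·0.179 + -0.025611 = 0.012472 ≈ 0.0125

Honeywell (0.4280)


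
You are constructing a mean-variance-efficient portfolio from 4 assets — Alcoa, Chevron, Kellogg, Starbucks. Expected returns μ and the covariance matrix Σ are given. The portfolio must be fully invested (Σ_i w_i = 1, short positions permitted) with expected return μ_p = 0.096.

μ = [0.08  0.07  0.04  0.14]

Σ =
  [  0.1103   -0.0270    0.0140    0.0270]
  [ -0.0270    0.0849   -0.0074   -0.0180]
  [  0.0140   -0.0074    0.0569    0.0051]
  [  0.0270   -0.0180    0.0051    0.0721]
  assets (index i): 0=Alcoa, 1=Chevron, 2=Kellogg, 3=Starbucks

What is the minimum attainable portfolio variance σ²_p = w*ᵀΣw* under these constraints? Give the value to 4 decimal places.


0.0202

p=Σ⁻¹μ = [0.5032  1.4766  0.5847  2.0806]
q=Σ⁻¹𝟙 = [8.0310  18.8424  16.7602  14.3807]
a=μᵀp=0.458292  b=𝟙ᵀp=4.645152  c=𝟙ᵀq=58.014300  D=ac−b²=5.010037
λ₁=(c·0.096−b)/D = (58.014300·0.096−4.645152)/5.010037 = 0.184474
λ₂=(a−b·0.096)/D = (0.458292−4.645152·0.096)/5.010037 = 0.002466
w* = 0.184474·p + 0.002466·q:
  w_0 = 0.184474·0.5032 + 0.002466·8.0310 = 0.1126  (Alcoa)
  w_1 = 0.184474·1.4766 + 0.002466·18.8424 = 0.3189  (Chevron)
  w_2 = 0.184474·0.5847 + 0.002466·16.7602 = 0.1492  (Kellogg)
  w_3 = 0.184474·2.0806 + 0.002466·14.3807 = 0.4193  (Starbucks)
Σw_i=1.0000  μᵀw=0.0960
σ²=wᵀΣw=λ₁·μ_p+λ₂ = 0.184474·0.096 + 0.002466 = 0.020176 ≈ 0.0202


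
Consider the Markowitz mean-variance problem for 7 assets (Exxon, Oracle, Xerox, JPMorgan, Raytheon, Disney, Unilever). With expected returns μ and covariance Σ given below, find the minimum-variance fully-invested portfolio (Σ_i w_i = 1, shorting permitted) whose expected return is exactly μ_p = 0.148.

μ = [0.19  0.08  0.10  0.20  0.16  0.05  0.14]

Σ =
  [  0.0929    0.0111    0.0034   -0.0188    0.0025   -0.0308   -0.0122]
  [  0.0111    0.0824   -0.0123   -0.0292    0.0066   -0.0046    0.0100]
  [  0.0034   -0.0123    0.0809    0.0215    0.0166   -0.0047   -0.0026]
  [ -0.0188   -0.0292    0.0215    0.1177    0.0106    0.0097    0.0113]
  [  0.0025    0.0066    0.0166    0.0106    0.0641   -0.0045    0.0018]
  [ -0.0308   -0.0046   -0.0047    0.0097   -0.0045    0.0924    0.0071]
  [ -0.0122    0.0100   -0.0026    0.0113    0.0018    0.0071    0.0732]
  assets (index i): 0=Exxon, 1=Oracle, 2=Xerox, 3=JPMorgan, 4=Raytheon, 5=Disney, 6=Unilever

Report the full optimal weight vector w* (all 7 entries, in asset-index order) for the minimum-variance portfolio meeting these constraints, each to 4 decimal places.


g=Σ⁻¹μ = [2.9159  1.0238  0.5240  1.8694  1.8758  1.3466  1.8120]
h=Σ⁻¹𝟙 = [17.3953  13.3025  10.4455  9.2634  10.1362  16.4258  11.8417]
a=μᵀg=1.683341  b=𝟙ᵀg=11.367446  c=𝟙ᵀh=88.810332  D=ac−b²=20.279249
λ₁=(c·0.148−b)/D = (88.810332·0.148−11.367446)/20.279249 = 0.087601
λ₂=(a−b·0.148)/D = (1.683341−11.367446·0.148)/20.279249 = 0.000047
w* = 0.087601·g + 0.000047·h:
  w_0 = 0.087601·2.9159 + 0.000047·17.3953 = 0.2563  (Exxon)
  w_1 = 0.087601·1.0238 + 0.000047·13.3025 = 0.0903  (Oracle)
  w_2 = 0.087601·0.5240 + 0.000047·10.4455 = 0.0464  (Xerox)
  w_3 = 0.087601·1.8694 + 0.000047·9.2634 = 0.1642  (JPMorgan)
  w_4 = 0.087601·1.8758 + 0.000047·10.1362 = 0.1648  (Raytheon)
  w_5 = 0.087601·1.3466 + 0.000047·16.4258 = 0.1187  (Disney)
  w_6 = 0.087601·1.8120 + 0.000047·11.8417 = 0.1593  (Unilever)
Σw_i=1.0000  μᵀw=0.1480
σ²=wᵀΣw=λ₁·μ_p+λ₂ = 0.087601·0.148 + 0.000047 = 0.013012 ≈ 0.0130

0.2563  0.0903  0.0464  0.1642  0.1648  0.1187  0.1593


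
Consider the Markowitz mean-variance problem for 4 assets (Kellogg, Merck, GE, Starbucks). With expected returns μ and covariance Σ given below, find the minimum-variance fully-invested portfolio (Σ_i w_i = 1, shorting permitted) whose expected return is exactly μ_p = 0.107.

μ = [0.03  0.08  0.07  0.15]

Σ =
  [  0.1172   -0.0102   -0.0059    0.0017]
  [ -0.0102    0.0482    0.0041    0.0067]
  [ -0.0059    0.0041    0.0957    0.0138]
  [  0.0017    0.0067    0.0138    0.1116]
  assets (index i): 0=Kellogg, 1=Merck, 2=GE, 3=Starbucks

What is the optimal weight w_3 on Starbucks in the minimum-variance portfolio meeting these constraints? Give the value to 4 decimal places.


0.4335

p=Σ⁻¹μ = [0.3987  1.5357  0.5199  1.1815]
q=Σ⁻¹𝟙 = [10.7654  21.3506  9.2802  6.3672]
a=μᵀp=0.348433  b=𝟙ᵀp=3.635705  c=𝟙ᵀq=47.763367  D=ac−b²=3.423962
λ₁=(c·0.107−b)/D = (47.763367·0.107−3.635705)/3.423962 = 0.430780
λ₂=(a−b·0.107)/D = (0.348433−3.635705·0.107)/3.423962 = -0.011854
w* = 0.430780·p + -0.011854·q:
  w_0 = 0.430780·0.3987 + -0.011854·10.7654 = 0.0441  (Kellogg)
  w_1 = 0.430780·1.5357 + -0.011854·21.3506 = 0.4084  (Merck)
  w_2 = 0.430780·0.5199 + -0.011854·9.2802 = 0.1139  (GE)
  w_3 = 0.430780·1.1815 + -0.011854·6.3672 = 0.4335  (Starbucks)
Σw_i=1.0000  μᵀw=0.1070
σ²=wᵀΣw=λ₁·μ_p+λ₂ = 0.430780·0.107 + -0.011854 = 0.034239 ≈ 0.0342


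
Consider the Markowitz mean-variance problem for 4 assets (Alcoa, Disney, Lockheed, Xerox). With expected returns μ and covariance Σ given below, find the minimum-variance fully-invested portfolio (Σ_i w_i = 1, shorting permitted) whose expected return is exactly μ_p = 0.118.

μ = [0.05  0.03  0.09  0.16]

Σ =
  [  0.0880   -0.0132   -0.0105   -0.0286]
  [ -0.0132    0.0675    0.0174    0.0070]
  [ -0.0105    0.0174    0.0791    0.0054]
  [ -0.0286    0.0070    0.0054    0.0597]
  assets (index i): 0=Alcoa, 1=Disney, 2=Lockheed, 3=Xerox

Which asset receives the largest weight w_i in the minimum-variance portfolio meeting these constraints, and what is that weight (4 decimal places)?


Xerox (0.5548)

x=Σ⁻¹μ = [1.8444  0.1613  1.1120  3.4442]
y=Σ⁻¹𝟙 = [22.9086  13.8766  10.9164  25.1106]
a=μᵀx=0.748207  b=𝟙ᵀx=6.561898  c=𝟙ᵀy=72.812233  D=ac−b²=11.420128
λ₁=(c·0.118−b)/D = (72.812233·0.118−6.561898)/11.420128 = 0.177752
λ₂=(a−b·0.118)/D = (0.748207−6.561898·0.118)/11.420128 = -0.002285
w* = 0.177752·x + -0.002285·y:
  w_0 = 0.177752·1.8444 + -0.002285·22.9086 = 0.2755  (Alcoa)
  w_1 = 0.177752·0.1613 + -0.002285·13.8766 = -0.0030  (Disney)
  w_2 = 0.177752·1.1120 + -0.002285·10.9164 = 0.1727  (Lockheed)
  w_3 = 0.177752·3.4442 + -0.002285·25.1106 = 0.5548  (Xerox)
Σw_i=1.0000  μᵀw=0.1180
σ²=wᵀΣw=λ₁·μ_p+λ₂ = 0.177752·0.118 + -0.002285 = 0.018690 ≈ 0.0187


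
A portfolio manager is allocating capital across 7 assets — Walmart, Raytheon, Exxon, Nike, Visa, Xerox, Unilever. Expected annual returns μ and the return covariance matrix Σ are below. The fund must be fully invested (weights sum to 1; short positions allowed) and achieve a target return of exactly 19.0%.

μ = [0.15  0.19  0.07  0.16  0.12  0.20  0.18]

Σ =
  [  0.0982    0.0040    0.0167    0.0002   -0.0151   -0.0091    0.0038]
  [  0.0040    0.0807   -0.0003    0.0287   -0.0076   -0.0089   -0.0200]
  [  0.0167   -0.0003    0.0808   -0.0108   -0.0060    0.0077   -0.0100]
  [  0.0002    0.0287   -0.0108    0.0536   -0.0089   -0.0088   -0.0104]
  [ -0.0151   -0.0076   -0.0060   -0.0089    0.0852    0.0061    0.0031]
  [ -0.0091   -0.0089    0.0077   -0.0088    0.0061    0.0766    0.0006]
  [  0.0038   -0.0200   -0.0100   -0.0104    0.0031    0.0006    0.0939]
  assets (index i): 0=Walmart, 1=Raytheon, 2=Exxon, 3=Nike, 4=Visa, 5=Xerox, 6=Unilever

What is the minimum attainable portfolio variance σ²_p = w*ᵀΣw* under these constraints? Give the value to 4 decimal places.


x=Σ⁻¹μ = [1.7298  2.2944  1.1562  3.3729  2.0265  3.1714  2.7451]
y=Σ⁻¹𝟙 = [10.4361  10.4726  15.2899  24.4801  16.4681  15.3488  16.1558]
a=μᵀx=2.687585  b=𝟙ᵀx=16.496291  c=𝟙ᵀy=108.651375  D=ac−b²=19.882235
λ₁=(c·0.190−b)/D = (108.651375·0.190−16.496291)/19.882235 = 0.208602
λ₂=(a−b·0.190)/D = (2.687585−16.496291·0.190)/19.882235 = -0.022468
w* = 0.208602·x + -0.022468·y:
  w_0 = 0.208602·1.7298 + -0.022468·10.4361 = 0.1264  (Walmart)
  w_1 = 0.208602·2.2944 + -0.022468·10.4726 = 0.2433  (Raytheon)
  w_2 = 0.208602·1.1562 + -0.022468·15.2899 = -0.1024  (Exxon)
  w_3 = 0.208602·3.3729 + -0.022468·24.4801 = 0.1536  (Nike)
  w_4 = 0.208602·2.0265 + -0.022468·16.4681 = 0.0527  (Visa)
  w_5 = 0.208602·3.1714 + -0.022468·15.3488 = 0.3167  (Xerox)
  w_6 = 0.208602·2.7451 + -0.022468·16.1558 = 0.2097  (Unilever)
Σw_i=1.0000  μᵀw=0.1900
σ²=wᵀΣw=λ₁·μ_p+λ₂ = 0.208602·0.190 + -0.022468 = 0.017167 ≈ 0.0172

0.0172


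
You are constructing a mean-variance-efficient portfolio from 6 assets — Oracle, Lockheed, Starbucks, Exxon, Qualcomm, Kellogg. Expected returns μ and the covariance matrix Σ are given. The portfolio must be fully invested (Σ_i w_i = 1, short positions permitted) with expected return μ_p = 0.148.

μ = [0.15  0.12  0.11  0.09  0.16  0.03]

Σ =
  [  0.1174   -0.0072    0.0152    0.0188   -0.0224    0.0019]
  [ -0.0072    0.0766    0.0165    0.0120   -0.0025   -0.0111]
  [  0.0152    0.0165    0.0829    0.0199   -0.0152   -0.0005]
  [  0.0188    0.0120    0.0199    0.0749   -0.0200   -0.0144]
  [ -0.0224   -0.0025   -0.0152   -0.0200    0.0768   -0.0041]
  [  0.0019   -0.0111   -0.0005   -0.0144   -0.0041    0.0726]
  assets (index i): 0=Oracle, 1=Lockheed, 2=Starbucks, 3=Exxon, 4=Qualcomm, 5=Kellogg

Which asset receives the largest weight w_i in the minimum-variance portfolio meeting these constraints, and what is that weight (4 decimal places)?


Qualcomm (0.4401)

g=Σ⁻¹μ = [1.6249  1.5540  0.9925  1.3428  3.2107  1.0628]
h=Σ⁻¹𝟙 = [9.7359  13.3156  8.0006  16.7710  23.3261  20.2541]
a=μᵀg=1.205815  b=𝟙ᵀg=9.787493  c=𝟙ᵀh=91.403121  D=ac−b²=14.420238
λ₁=(c·0.148−b)/D = (91.403121·0.148−9.787493)/14.420238 = 0.259369
λ₂=(a−b·0.148)/D = (1.205815−9.787493·0.148)/14.420238 = -0.016833
w* = 0.259369·g + -0.016833·h:
  w_0 = 0.259369·1.6249 + -0.016833·9.7359 = 0.2576  (Oracle)
  w_1 = 0.259369·1.5540 + -0.016833·13.3156 = 0.1789  (Lockheed)
  w_2 = 0.259369·0.9925 + -0.016833·8.0006 = 0.1227  (Starbucks)
  w_3 = 0.259369·1.3428 + -0.016833·16.7710 = 0.0660  (Exxon)
  w_4 = 0.259369·3.2107 + -0.016833·23.3261 = 0.4401  (Qualcomm)
  w_5 = 0.259369·1.0628 + -0.016833·20.2541 = -0.0653  (Kellogg)
Σw_i=1.0000  μᵀw=0.1480
σ²=wᵀΣw=λ₁·μ_p+λ₂ = 0.259369·0.148 + -0.016833 = 0.021554 ≈ 0.0216


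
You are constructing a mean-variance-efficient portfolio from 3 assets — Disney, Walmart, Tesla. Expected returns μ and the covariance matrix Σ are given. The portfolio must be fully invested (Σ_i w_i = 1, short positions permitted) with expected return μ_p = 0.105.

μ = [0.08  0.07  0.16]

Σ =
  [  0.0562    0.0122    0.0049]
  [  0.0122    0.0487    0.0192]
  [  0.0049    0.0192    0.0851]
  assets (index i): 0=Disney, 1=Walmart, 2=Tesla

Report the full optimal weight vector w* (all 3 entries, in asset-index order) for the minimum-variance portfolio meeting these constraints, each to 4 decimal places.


0.3741  0.2786  0.3473

u=Σ⁻¹μ = [1.1725  0.4709  1.7064]
v=Σ⁻¹𝟙 = [14.0898  13.9304  7.7967]
a=μᵀu=0.399784  b=𝟙ᵀu=3.349776  c=𝟙ᵀv=35.816820  D=ac−b²=3.097988
λ₁=(c·0.105−b)/D = (35.816820·0.105−3.349776)/3.097988 = 0.132663
λ₂=(a−b·0.105)/D = (0.399784−3.349776·0.105)/3.097988 = 0.015512
w* = 0.132663·u + 0.015512·v:
  w_0 = 0.132663·1.1725 + 0.015512·14.0898 = 0.3741  (Disney)
  w_1 = 0.132663·0.4709 + 0.015512·13.9304 = 0.2786  (Walmart)
  w_2 = 0.132663·1.7064 + 0.015512·7.7967 = 0.3473  (Tesla)
Σw_i=1.0000  μᵀw=0.1050
σ²=wᵀΣw=λ₁·μ_p+λ₂ = 0.132663·0.105 + 0.015512 = 0.029442 ≈ 0.0294


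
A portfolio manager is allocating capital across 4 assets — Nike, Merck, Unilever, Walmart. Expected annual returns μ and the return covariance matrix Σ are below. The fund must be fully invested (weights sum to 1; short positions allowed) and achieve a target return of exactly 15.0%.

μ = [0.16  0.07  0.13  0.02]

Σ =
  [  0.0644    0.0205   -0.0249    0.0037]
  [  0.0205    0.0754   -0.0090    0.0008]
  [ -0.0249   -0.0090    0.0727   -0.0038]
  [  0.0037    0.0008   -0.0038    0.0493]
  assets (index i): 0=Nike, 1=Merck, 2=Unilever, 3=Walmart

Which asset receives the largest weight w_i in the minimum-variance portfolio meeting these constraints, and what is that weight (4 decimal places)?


p=Σ⁻¹μ = [3.5429  0.3266  3.0614  0.3705]
q=Σ⁻¹𝟙 = [19.9214  10.3667  22.9273  20.3879]
a=μᵀp=0.995123  b=𝟙ᵀp=7.301402  c=𝟙ᵀq=73.603265  D=ac−b²=19.933796
λ₁=(c·0.150−b)/D = (73.603265·0.150−7.301402)/19.933796 = 0.187575
λ₂=(a−b·0.150)/D = (0.995123−7.301402·0.150)/19.933796 = -0.005021
w* = 0.187575·p + -0.005021·q:
  w_0 = 0.187575·3.5429 + -0.005021·19.9214 = 0.5645  (Nike)
  w_1 = 0.187575·0.3266 + -0.005021·10.3667 = 0.0092  (Merck)
  w_2 = 0.187575·3.0614 + -0.005021·22.9273 = 0.4591  (Unilever)
  w_3 = 0.187575·0.3705 + -0.005021·20.3879 = -0.0329  (Walmart)
Σw_i=1.0000  μᵀw=0.1500
σ²=wᵀΣw=λ₁·μ_p+λ₂ = 0.187575·0.150 + -0.005021 = 0.023115 ≈ 0.0231

Nike (0.5645)


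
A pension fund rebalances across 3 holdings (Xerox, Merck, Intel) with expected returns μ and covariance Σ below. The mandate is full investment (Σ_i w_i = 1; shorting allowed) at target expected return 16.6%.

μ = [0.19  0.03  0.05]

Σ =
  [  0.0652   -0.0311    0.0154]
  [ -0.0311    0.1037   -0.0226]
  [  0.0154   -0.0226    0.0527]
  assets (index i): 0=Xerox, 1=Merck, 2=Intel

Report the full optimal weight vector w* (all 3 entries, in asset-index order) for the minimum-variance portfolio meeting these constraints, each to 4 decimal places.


u=Σ⁻¹μ = [3.4758  1.4529  0.5561]
v=Σ⁻¹𝟙 = [19.8851  20.3806  21.9046]
a=μᵀu=0.731791  b=𝟙ᵀu=5.484810  c=𝟙ᵀv=62.170264  D=ac−b²=15.412502
λ₁=(c·0.166−b)/D = (62.170264·0.166−5.484810)/15.412502 = 0.313736
λ₂=(a−b·0.166)/D = (0.731791−5.484810·0.166)/15.412502 = -0.011594
w* = 0.313736·u + -0.011594·v:
  w_0 = 0.313736·3.4758 + -0.011594·19.8851 = 0.8599  (Xerox)
  w_1 = 0.313736·1.4529 + -0.011594·20.3806 = 0.2195  (Merck)
  w_2 = 0.313736·0.5561 + -0.011594·21.9046 = -0.0795  (Intel)
Σw_i=1.0000  μᵀw=0.1660
σ²=wᵀΣw=λ₁·μ_p+λ₂ = 0.313736·0.166 + -0.011594 = 0.040486 ≈ 0.0405

0.8599  0.2195  -0.0795


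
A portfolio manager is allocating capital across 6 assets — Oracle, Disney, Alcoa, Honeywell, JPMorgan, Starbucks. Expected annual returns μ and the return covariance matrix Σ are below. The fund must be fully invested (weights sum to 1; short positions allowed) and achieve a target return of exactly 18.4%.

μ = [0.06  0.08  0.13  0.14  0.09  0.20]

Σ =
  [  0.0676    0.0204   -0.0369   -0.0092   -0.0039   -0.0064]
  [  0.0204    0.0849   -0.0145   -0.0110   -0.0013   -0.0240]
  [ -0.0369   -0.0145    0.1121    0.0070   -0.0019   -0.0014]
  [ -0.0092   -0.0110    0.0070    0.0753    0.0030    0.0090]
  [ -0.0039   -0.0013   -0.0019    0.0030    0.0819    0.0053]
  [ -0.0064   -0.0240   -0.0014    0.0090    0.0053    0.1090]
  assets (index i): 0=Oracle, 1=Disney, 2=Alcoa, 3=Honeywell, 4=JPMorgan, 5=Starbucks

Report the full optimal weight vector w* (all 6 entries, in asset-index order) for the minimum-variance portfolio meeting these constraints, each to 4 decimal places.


-0.1889  0.1859  0.1536  0.3062  -0.0817  0.6249

p=Σ⁻¹μ = [1.9670  1.6645  1.9507  1.8639  1.0577  2.1366]
q=Σ⁻¹𝟙 = [24.2242  14.6275  18.2353  14.7155  12.6890  12.2196]
a=μᵀp=1.288218  b=𝟙ᵀp=10.640334  c=𝟙ᵀq=96.711061  D=ac−b²=11.368215
λ₁=(c·0.184−b)/D = (96.711061·0.184−10.640334)/11.368215 = 0.629343
λ₂=(a−b·0.184)/D = (1.288218−10.640334·0.184)/11.368215 = -0.058901
w* = 0.629343·p + -0.058901·q:
  w_0 = 0.629343·1.9670 + -0.058901·24.2242 = -0.1889  (Oracle)
  w_1 = 0.629343·1.6645 + -0.058901·14.6275 = 0.1859  (Disney)
  w_2 = 0.629343·1.9507 + -0.058901·18.2353 = 0.1536  (Alcoa)
  w_3 = 0.629343·1.8639 + -0.058901·14.7155 = 0.3062  (Honeywell)
  w_4 = 0.629343·1.0577 + -0.058901·12.6890 = -0.0817  (JPMorgan)
  w_5 = 0.629343·2.1366 + -0.058901·12.2196 = 0.6249  (Starbucks)
Σw_i=1.0000  μᵀw=0.1840
σ²=wᵀΣw=λ₁·μ_p+λ₂ = 0.629343·0.184 + -0.058901 = 0.056898 ≈ 0.0569


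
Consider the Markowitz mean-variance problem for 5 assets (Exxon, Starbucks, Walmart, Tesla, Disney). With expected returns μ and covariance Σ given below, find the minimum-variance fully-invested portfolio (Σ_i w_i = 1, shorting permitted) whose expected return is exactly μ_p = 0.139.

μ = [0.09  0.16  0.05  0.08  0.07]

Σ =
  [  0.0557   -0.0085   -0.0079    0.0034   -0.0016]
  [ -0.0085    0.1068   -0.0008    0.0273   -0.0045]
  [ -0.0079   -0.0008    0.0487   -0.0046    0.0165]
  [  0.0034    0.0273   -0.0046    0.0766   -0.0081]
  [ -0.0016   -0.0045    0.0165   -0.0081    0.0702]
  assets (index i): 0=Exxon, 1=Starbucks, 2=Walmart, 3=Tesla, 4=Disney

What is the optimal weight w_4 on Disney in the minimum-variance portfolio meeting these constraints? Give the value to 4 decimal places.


0.1497

p=Σ⁻¹μ = [2.0041  1.5612  1.1099  0.5658  0.9473]
q=Σ⁻¹𝟙 = [21.9707  8.8363  21.3922  11.4421  11.6044]
a=μᵀp=0.597245  b=𝟙ᵀp=6.188458  c=𝟙ᵀq=75.245724  D=ac−b²=6.643095
λ₁=(c·0.139−b)/D = (75.245724·0.139−6.188458)/6.643095 = 0.642878
λ₂=(a−b·0.139)/D = (0.597245−6.188458·0.139)/6.643095 = -0.039583
w* = 0.642878·p + -0.039583·q:
  w_0 = 0.642878·2.0041 + -0.039583·21.9707 = 0.4188  (Exxon)
  w_1 = 0.642878·1.5612 + -0.039583·8.8363 = 0.6539  (Starbucks)
  w_2 = 0.642878·1.1099 + -0.039583·21.3922 = -0.1332  (Walmart)
  w_3 = 0.642878·0.5658 + -0.039583·11.4421 = -0.0891  (Tesla)
  w_4 = 0.642878·0.9473 + -0.039583·11.6044 = 0.1497  (Disney)
Σw_i=1.0000  μᵀw=0.1390
σ²=wᵀΣw=λ₁·μ_p+λ₂ = 0.642878·0.139 + -0.039583 = 0.049777 ≈ 0.0498


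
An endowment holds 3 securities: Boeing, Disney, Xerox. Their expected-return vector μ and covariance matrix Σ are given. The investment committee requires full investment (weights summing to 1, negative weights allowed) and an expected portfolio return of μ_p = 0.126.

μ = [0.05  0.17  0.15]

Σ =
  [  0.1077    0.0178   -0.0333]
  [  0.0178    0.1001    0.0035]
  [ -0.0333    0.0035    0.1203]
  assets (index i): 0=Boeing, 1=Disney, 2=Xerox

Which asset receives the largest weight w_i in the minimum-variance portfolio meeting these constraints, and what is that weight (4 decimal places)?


Xerox (0.3779)

x=Σ⁻¹μ = [0.6364  1.5369  1.3783]
y=Σ⁻¹𝟙 = [11.5268  7.5458  11.2837]
a=μᵀx=0.499850  b=𝟙ᵀx=3.551675  c=𝟙ᵀy=30.356249  D=ac−b²=2.559163
λ₁=(c·0.126−b)/D = (30.356249·0.126−3.551675)/2.559163 = 0.106758
λ₂=(a−b·0.126)/D = (0.499850−3.551675·0.126)/2.559163 = 0.020451
w* = 0.106758·x + 0.020451·y:
  w_0 = 0.106758·0.6364 + 0.020451·11.5268 = 0.3037  (Boeing)
  w_1 = 0.106758·1.5369 + 0.020451·7.5458 = 0.3184  (Disney)
  w_2 = 0.106758·1.3783 + 0.020451·11.2837 = 0.3779  (Xerox)
Σw_i=1.0000  μᵀw=0.1260
σ²=wᵀΣw=λ₁·μ_p+λ₂ = 0.106758·0.126 + 0.020451 = 0.033903 ≈ 0.0339


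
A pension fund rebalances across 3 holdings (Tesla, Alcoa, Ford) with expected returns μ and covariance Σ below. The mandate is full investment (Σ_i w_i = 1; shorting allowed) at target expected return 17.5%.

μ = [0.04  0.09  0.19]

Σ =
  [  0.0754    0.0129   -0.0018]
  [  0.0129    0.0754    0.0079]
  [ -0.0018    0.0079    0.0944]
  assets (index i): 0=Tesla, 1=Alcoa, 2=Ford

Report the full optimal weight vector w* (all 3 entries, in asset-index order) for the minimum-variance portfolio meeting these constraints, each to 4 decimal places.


p=Σ⁻¹μ = [0.4198  0.9181  1.9439]
q=Σ⁻¹𝟙 = [11.7540  10.2078  9.9631]
a=μᵀp=0.468763  b=𝟙ᵀp=3.281847  c=𝟙ᵀq=31.924873  D=ac−b²=4.194680
λ₁=(c·0.175−b)/D = (31.924873·0.175−3.281847)/4.194680 = 0.549507
λ₂=(a−b·0.175)/D = (0.468763−3.281847·0.175)/4.194680 = -0.025165
w* = 0.549507·p + -0.025165·q:
  w_0 = 0.549507·0.4198 + -0.025165·11.7540 = -0.0651  (Tesla)
  w_1 = 0.549507·0.9181 + -0.025165·10.2078 = 0.2476  (Alcoa)
  w_2 = 0.549507·1.9439 + -0.025165·9.9631 = 0.8175  (Ford)
Σw_i=1.0000  μᵀw=0.1750
σ²=wᵀΣw=λ₁·μ_p+λ₂ = 0.549507·0.175 + -0.025165 = 0.070998 ≈ 0.0710

-0.0651  0.2476  0.8175


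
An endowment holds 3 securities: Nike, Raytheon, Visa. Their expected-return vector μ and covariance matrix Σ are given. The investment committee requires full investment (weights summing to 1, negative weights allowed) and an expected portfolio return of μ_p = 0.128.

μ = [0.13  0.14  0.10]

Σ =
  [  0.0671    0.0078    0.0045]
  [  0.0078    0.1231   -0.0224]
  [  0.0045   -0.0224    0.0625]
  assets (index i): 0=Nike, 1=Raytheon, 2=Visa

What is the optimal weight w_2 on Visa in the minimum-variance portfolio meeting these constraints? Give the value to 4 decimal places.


0.1865

g=Σ⁻¹μ = [1.6425  1.3937  1.9813]
h=Σ⁻¹𝟙 = [12.3759  10.7925  18.9770]
a=μᵀg=0.606776  b=𝟙ᵀg=5.017506  c=𝟙ᵀh=42.145307  D=ac−b²=0.397375
λ₁=(c·0.128−b)/D = (42.145307·0.128−5.017506)/0.397375 = 0.948960
λ₂=(a−b·0.128)/D = (0.606776−5.017506·0.128)/0.397375 = -0.089249
w* = 0.948960·g + -0.089249·h:
  w_0 = 0.948960·1.6425 + -0.089249·12.3759 = 0.4542  (Nike)
  w_1 = 0.948960·1.3937 + -0.089249·10.7925 = 0.3594  (Raytheon)
  w_2 = 0.948960·1.9813 + -0.089249·18.9770 = 0.1865  (Visa)
Σw_i=1.0000  μᵀw=0.1280
σ²=wᵀΣw=λ₁·μ_p+λ₂ = 0.948960·0.128 + -0.089249 = 0.032218 ≈ 0.0322


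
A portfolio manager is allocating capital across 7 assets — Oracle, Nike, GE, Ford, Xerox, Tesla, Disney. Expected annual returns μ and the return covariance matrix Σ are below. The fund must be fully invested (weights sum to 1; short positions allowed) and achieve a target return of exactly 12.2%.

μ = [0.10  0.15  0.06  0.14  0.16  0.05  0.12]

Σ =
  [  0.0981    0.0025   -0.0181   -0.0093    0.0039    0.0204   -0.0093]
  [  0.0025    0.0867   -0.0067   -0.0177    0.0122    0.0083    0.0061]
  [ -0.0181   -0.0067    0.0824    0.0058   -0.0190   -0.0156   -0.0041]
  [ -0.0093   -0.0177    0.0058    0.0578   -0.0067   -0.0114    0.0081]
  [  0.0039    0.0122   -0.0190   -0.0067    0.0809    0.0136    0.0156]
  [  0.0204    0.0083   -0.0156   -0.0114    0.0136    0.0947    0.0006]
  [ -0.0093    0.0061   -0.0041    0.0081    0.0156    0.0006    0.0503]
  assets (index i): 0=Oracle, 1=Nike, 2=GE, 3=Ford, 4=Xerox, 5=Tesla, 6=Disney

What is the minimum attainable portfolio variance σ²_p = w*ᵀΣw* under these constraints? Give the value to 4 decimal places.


x=Σ⁻¹μ = [1.5481  2.0651  1.5886  3.2376  1.8909  0.3843  1.4386]
y=Σ⁻¹𝟙 = [14.5428  13.6921  20.2407  23.1122  11.5669  10.5864  15.1234]
a=μᵀx=1.507538  b=𝟙ᵀx=12.153083  c=𝟙ᵀy=108.864556  D=ac−b²=16.420030
λ₁=(c·0.122−b)/D = (108.864556·0.122−12.153083)/16.420030 = 0.068720
λ₂=(a−b·0.122)/D = (1.507538−12.153083·0.122)/16.420030 = 0.001514
w* = 0.068720·x + 0.001514·y:
  w_0 = 0.068720·1.5481 + 0.001514·14.5428 = 0.1284  (Oracle)
  w_1 = 0.068720·2.0651 + 0.001514·13.6921 = 0.1626  (Nike)
  w_2 = 0.068720·1.5886 + 0.001514·20.2407 = 0.1398  (GE)
  w_3 = 0.068720·3.2376 + 0.001514·23.1122 = 0.2575  (Ford)
  w_4 = 0.068720·1.8909 + 0.001514·11.5669 = 0.1475  (Xerox)
  w_5 = 0.068720·0.3843 + 0.001514·10.5864 = 0.0424  (Tesla)
  w_6 = 0.068720·1.4386 + 0.001514·15.1234 = 0.1218  (Disney)
Σw_i=1.0000  μᵀw=0.1220
σ²=wᵀΣw=λ₁·μ_p+λ₂ = 0.068720·0.122 + 0.001514 = 0.009898 ≈ 0.0099

0.0099


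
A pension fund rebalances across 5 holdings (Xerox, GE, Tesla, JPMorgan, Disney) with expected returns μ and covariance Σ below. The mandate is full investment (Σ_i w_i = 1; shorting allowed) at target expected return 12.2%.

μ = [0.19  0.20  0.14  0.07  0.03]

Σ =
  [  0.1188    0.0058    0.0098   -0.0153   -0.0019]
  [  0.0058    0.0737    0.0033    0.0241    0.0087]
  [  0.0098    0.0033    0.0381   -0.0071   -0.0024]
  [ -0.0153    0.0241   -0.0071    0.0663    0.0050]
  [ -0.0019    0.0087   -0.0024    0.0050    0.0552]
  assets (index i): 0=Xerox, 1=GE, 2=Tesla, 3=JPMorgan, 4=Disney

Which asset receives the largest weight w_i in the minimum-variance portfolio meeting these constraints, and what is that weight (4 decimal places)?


Tesla (0.3873)

x=Σ⁻¹μ = [1.3455  2.1166  3.3385  0.9305  0.3171]
y=Σ⁻¹𝟙 = [8.4151  3.9398  28.0601  17.2826  17.4392]
a=μᵀx=1.221008  b=𝟙ᵀx=8.048206  c=𝟙ᵀy=75.136806  D=ac−b²=26.969036
λ₁=(c·0.122−b)/D = (75.136806·0.122−8.048206)/26.969036 = 0.041473
λ₂=(a−b·0.122)/D = (1.221008−8.048206·0.122)/26.969036 = 0.008867
w* = 0.041473·x + 0.008867·y:
  w_0 = 0.041473·1.3455 + 0.008867·8.4151 = 0.1304  (Xerox)
  w_1 = 0.041473·2.1166 + 0.008867·3.9398 = 0.1227  (GE)
  w_2 = 0.041473·3.3385 + 0.008867·28.0601 = 0.3873  (Tesla)
  w_3 = 0.041473·0.9305 + 0.008867·17.2826 = 0.1918  (JPMorgan)
  w_4 = 0.041473·0.3171 + 0.008867·17.4392 = 0.1678  (Disney)
Σw_i=1.0000  μᵀw=0.1220
σ²=wᵀΣw=λ₁·μ_p+λ₂ = 0.041473·0.122 + 0.008867 = 0.013926 ≈ 0.0139


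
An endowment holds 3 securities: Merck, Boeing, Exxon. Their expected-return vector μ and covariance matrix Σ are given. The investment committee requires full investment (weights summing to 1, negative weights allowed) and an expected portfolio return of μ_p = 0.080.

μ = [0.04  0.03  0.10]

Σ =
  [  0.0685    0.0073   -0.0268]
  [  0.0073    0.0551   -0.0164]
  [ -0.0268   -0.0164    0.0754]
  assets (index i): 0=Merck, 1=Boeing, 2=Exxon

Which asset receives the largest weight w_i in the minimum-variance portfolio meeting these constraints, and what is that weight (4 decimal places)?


Exxon (0.6756)

x=Σ⁻¹μ = [1.2568  0.9684  1.9836]
y=Σ⁻¹𝟙 = [22.4103  22.9862  26.2277]
a=μᵀx=0.277683  b=𝟙ᵀx=4.208767  c=𝟙ᵀy=71.624163  D=ac−b²=2.175110
λ₁=(c·0.080−b)/D = (71.624163·0.080−4.208767)/2.175110 = 0.699351
λ₂=(a−b·0.080)/D = (0.277683−4.208767·0.080)/2.175110 = -0.027133
w* = 0.699351·x + -0.027133·y:
  w_0 = 0.699351·1.2568 + -0.027133·22.4103 = 0.2709  (Merck)
  w_1 = 0.699351·0.9684 + -0.027133·22.9862 = 0.0535  (Boeing)
  w_2 = 0.699351·1.9836 + -0.027133·26.2277 = 0.6756  (Exxon)
Σw_i=1.0000  μᵀw=0.0800
σ²=wᵀΣw=λ₁·μ_p+λ₂ = 0.699351·0.080 + -0.027133 = 0.028815 ≈ 0.0288


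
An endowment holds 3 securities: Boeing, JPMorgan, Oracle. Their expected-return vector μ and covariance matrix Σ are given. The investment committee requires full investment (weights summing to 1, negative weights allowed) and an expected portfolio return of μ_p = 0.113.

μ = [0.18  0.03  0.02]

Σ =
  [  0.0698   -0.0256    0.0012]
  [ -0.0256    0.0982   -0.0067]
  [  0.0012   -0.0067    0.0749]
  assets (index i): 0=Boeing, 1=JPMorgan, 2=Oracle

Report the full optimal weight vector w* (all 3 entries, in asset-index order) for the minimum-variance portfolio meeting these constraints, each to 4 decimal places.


0.5638  0.2792  0.1570

u=Σ⁻¹μ = [2.9781  1.1036  0.3180]
v=Σ⁻¹𝟙 = [20.0965  16.4114  14.4972]
a=μᵀu=0.575520  b=𝟙ᵀu=4.399657  c=𝟙ᵀv=51.005130  D=ac−b²=9.997507
λ₁=(c·0.113−b)/D = (51.005130·0.113−4.399657)/9.997507 = 0.136426
λ₂=(a−b·0.113)/D = (0.575520−4.399657·0.113)/9.997507 = 0.007838
w* = 0.136426·u + 0.007838·v:
  w_0 = 0.136426·2.9781 + 0.007838·20.0965 = 0.5638  (Boeing)
  w_1 = 0.136426·1.1036 + 0.007838·16.4114 = 0.2792  (JPMorgan)
  w_2 = 0.136426·0.3180 + 0.007838·14.4972 = 0.1570  (Oracle)
Σw_i=1.0000  μᵀw=0.1130
σ²=wᵀΣw=λ₁·μ_p+λ₂ = 0.136426·0.113 + 0.007838 = 0.023254 ≈ 0.0233


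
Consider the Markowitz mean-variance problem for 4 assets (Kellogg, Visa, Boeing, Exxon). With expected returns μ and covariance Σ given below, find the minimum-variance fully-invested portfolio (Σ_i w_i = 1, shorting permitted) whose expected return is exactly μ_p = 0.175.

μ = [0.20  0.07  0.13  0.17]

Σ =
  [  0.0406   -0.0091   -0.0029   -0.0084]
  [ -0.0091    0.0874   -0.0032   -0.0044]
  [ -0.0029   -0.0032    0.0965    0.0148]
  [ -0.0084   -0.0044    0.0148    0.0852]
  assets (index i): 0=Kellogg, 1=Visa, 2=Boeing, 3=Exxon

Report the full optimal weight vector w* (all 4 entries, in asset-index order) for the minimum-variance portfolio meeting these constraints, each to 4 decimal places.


p=Σ⁻¹μ = [5.8722  1.5795  1.2007  2.4473]
q=Σ⁻¹𝟙 = [31.7631  15.8086  9.6941  14.0011]
a=μᵀp=1.857130  b=𝟙ᵀp=11.099639  c=𝟙ᵀq=71.266885  D=ac−b²=9.149870
λ₁=(c·0.175−b)/D = (71.266885·0.175−11.099639)/9.149870 = 0.149955
λ₂=(a−b·0.175)/D = (1.857130−11.099639·0.175)/9.149870 = -0.009323
w* = 0.149955·p + -0.009323·q:
  w_0 = 0.149955·5.8722 + -0.009323·31.7631 = 0.5844  (Kellogg)
  w_1 = 0.149955·1.5795 + -0.009323·15.8086 = 0.0895  (Visa)
  w_2 = 0.149955·1.2007 + -0.009323·9.6941 = 0.0897  (Boeing)
  w_3 = 0.149955·2.4473 + -0.009323·14.0011 = 0.2364  (Exxon)
Σw_i=1.0000  μᵀw=0.1750
σ²=wᵀΣw=λ₁·μ_p+λ₂ = 0.149955·0.175 + -0.009323 = 0.016919 ≈ 0.0169

0.5844  0.0895  0.0897  0.2364
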